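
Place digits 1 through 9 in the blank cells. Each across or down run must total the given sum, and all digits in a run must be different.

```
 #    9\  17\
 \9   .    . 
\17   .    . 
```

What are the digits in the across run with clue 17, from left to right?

17 in 2 cells must be {8,9}.
The 9 across and the 17 down share only 8, so R1C2 = 8.
The 17 across and the 9 down share only 8, so R2C1 = 8.
R2C2 = 17 − 8 = 9 completes the 17 across.
R1C1 = 9 − 8 = 1 completes the 9 across.

8 9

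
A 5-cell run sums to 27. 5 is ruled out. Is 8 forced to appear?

No

Counterexample: {1,4,6,7,9} sums to 27 under that restriction without using 8.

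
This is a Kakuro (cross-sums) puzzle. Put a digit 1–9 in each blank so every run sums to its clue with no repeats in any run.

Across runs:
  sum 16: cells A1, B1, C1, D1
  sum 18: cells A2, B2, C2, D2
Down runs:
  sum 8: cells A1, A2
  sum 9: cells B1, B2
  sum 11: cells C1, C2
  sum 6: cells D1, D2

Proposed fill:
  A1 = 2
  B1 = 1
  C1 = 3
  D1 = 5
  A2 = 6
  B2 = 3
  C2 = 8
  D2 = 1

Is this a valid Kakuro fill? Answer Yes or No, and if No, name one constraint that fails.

No — the across run A1–D1 sums to 11, not 16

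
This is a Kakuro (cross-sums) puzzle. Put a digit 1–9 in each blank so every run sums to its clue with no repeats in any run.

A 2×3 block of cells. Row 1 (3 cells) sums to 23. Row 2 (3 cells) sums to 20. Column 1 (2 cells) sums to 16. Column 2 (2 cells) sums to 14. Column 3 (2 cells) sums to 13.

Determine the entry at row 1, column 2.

6

23 in 3 cells must be {6,8,9}; 16 in 2 cells must be {7,9}.
The 23 across and the 16 down share only 9, so (1,1) = 9.
(2,1) = 16 − 9 = 7 completes the 16 down.
Nothing is forced directly, so branch on (1,2), whose candidates are 6 or 8. If (1,2) = 8: that forces (1,3) = 6, after which (2,2) would have to be in {4,5,8,9} for the 20 across but in {6} for the 14 down — contradiction. So (1,2) = 6.
(1,3) = 23 − 15 = 8 completes the 23 across.
(2,2) = 14 − 6 = 8 completes the 14 down.
(2,3) = 20 − 15 = 5 completes the 20 across.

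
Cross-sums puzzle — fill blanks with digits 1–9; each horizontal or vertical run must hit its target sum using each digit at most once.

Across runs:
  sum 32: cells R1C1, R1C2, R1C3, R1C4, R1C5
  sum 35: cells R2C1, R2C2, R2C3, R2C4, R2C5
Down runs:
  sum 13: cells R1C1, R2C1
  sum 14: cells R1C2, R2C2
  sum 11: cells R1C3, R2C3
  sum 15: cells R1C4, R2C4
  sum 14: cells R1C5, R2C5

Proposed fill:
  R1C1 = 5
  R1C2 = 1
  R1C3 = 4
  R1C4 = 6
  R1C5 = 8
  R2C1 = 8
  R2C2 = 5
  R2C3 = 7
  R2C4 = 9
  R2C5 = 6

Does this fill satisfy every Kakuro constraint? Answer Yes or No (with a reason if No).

No — the down run R1C2–R2C2 sums to 6, not 14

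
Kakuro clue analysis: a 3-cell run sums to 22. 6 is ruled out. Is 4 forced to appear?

No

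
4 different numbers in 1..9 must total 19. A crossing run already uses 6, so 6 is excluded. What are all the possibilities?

4 distinct digits from 1–9 sum between 10 and 30.
Dropping sets that contain 6.

{1,2,7,9}; {1,3,7,8}; {1,4,5,9}; {2,3,5,9}; {2,4,5,8}; {3,4,5,7}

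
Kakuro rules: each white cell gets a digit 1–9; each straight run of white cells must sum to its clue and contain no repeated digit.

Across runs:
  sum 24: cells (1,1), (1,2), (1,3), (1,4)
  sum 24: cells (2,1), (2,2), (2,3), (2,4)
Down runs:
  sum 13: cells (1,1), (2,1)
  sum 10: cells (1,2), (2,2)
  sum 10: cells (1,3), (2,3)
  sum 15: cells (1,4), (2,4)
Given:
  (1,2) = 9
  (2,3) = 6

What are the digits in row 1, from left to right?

(1,3) = 10 − 6 = 4 completes the 10 down.
(2,2) = 10 − 9 = 1 completes the 10 down.
Nothing is forced directly, so branch on (1,4), whose candidates are 6 or 8. If (1,4) = 8: then (1,1) would have to be in {3} for the 24 across but in {4,5,6,7,8,9} for the 13 down — contradiction. So (1,4) = 6.
(1,1) = 24 − 19 = 5 completes the 24 across.
(2,1) = 13 − 5 = 8 completes the 13 down.
(2,4) = 24 − 15 = 9 completes the 24 across.

5, 9, 4, 6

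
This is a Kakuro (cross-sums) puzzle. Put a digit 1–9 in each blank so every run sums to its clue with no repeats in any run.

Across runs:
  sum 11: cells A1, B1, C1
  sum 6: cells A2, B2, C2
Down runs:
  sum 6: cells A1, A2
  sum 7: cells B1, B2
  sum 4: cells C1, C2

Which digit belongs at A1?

6 in 3 cells must be {1,2,3}; 4 in 2 cells must be {1,3}.
Nothing is forced directly, so branch on A2, whose candidates are 1 or 2. If A2 = 1: that forces A1 = 5, after which C1 would have to be in {2,4} for the 11 across but in {1,3} for the 4 down — contradiction. So A2 = 2.
A1 = 6 − 2 = 4 completes the 6 down.
Given what's placed, C1 must be 1 to fit the 11 across and 4 down.
C2 = 4 − 1 = 3 completes the 4 down.
B1 = 11 − 5 = 6 completes the 11 across.
B2 = 6 − 5 = 1 completes the 6 across.

4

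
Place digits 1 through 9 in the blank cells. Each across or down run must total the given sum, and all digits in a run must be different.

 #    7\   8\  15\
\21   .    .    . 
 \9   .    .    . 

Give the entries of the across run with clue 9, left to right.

The 9 across and the 15 down share only 6, so R2C3 = 6.
R1C3 = 15 − 6 = 9 completes the 15 down.
Nothing is forced directly, so branch on R1C1, whose candidates are 4 or 5. If R1C1 = 4: then R1C2 would have to be in {8} for the 21 across but in {1,2,3,5,6,7} for the 8 down — contradiction. So R1C1 = 5.
R1C2 = 21 − 14 = 7 completes the 21 across.
R2C1 = 7 − 5 = 2 completes the 7 down.
R2C2 = 9 − 8 = 1 completes the 9 across.

2 1 6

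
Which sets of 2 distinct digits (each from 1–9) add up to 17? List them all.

2 distinct digits from 1–9 sum between 3 and 17.
Only one set works: {8,9}.

{8,9}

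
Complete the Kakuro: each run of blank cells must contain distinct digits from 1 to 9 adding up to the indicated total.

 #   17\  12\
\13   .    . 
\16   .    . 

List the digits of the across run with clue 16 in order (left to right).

9 7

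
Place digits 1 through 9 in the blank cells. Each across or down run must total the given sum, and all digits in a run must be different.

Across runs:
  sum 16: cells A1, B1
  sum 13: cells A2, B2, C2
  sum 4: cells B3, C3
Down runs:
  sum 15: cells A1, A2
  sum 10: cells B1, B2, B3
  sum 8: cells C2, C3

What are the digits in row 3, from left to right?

16 in 2 cells must be {7,9}; 4 in 2 cells must be {1,3}.
The 16 across and the 10 down share only 7, so B1 = 7.
B3 = 1: the only remaining digit allowed by both the 4 across and the 10 down.
C3 = 4 − 1 = 3 completes the 4 across.
A1 = 16 − 7 = 9 completes the 16 across.
A2 = 15 − 9 = 6 completes the 15 down.
B2 = 10 − 8 = 2 completes the 10 down.
C2 = 13 − 8 = 5 completes the 13 across.

1 3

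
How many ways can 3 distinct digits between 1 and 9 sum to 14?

8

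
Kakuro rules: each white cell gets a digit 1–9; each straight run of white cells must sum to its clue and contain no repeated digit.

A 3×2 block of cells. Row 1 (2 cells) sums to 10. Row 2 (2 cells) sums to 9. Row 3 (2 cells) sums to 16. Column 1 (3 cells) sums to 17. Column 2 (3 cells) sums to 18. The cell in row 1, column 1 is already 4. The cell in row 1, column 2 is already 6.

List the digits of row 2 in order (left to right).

6 3

16 in 2 cells must be {7,9}.
(3,1) = 7: the only remaining digit allowed by both the 16 across and the 17 down.
(3,2) = 16 − 7 = 9 completes the 16 across.
(2,1) = 17 − 11 = 6 completes the 17 down.
(2,2) = 9 − 6 = 3 completes the 9 across.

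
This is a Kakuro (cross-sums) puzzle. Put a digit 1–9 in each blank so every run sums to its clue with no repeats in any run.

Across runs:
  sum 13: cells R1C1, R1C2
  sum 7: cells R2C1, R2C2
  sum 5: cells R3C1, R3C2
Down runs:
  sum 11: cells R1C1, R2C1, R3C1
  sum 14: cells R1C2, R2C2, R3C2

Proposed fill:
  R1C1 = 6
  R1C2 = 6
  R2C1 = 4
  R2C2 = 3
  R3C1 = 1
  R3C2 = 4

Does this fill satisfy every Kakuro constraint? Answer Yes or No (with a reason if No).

No — the down run R1C2–R3C2 sums to 13, not 14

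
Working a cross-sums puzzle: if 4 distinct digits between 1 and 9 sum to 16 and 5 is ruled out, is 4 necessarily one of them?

No

Counterexample: {1,2,6,7} sums to 16 under that restriction without using 4.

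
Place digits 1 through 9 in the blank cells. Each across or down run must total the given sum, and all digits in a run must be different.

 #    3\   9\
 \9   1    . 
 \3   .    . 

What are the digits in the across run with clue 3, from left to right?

3 in 2 cells must be {1,2}.
R1C2 = 9 − 1 = 8 completes the 9 across.
R2C1 = 3 − 1 = 2 completes the 3 down.
R2C2 = 3 − 2 = 1 completes the 3 across.

2 1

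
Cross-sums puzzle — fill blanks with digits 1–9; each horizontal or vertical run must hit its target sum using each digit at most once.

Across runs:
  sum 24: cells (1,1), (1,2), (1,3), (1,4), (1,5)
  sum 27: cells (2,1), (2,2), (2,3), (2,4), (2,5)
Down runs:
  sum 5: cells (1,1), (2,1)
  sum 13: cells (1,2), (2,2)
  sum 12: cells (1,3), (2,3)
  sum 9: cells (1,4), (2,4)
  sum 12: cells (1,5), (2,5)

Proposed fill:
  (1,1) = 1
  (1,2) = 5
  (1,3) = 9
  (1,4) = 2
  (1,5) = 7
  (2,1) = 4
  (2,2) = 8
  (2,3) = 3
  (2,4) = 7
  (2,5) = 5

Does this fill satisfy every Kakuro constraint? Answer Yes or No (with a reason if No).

Yes

Across: 1+5+9+2+7=24; 4+8+3+7+5=27. Down: 1+4=5; 5+8=13; 9+3=12; 2+7=9; 7+5=12. No digit repeats within any run.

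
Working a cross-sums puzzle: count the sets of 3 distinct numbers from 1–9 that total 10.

4

3 distinct digits from 1–9 sum between 6 and 24.
Enumerating: {1,2,7}, {1,3,6}, {1,4,5}, {2,3,5}.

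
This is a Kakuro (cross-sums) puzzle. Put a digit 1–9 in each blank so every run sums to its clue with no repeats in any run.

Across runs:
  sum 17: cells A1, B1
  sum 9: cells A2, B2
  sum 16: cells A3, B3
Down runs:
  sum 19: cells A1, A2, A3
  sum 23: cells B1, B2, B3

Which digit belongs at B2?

6

17 in 2 cells must be {8,9}; 16 in 2 cells must be {7,9}; 23 in 3 cells must be {6,8,9}.
The 16 across and the 23 down share only 9, so B3 = 9.
Given what's placed, B1 must be 8 to fit the 17 across and 23 down.
B2 = 23 − 17 = 6 completes the 23 down.
A3 = 16 − 9 = 7 completes the 16 across.
A1 = 17 − 8 = 9 completes the 17 across.
A2 = 9 − 6 = 3 completes the 9 across.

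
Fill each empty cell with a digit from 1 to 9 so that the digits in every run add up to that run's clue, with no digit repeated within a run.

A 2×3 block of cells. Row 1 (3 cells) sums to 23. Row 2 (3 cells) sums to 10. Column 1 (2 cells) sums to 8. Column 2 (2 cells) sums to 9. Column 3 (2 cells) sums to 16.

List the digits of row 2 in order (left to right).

23 in 3 cells must be {6,8,9}; 16 in 2 cells must be {7,9}.
The 23 across and the 8 down share only 6, so (1,1) = 6.
Given what's placed, (1,2) must be 8 to fit the 23 across and 9 down.
(1,3) = 23 − 14 = 9 completes the 23 across.
(2,1) = 8 − 6 = 2 completes the 8 down.
(2,2) = 9 − 8 = 1 completes the 9 down.
(2,3) = 10 − 3 = 7 completes the 10 across.

2, 1, 7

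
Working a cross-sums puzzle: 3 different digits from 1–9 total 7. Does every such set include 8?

The only way to make 7 from 3 distinct digits is {1,2,4}, which does not contain 8.

No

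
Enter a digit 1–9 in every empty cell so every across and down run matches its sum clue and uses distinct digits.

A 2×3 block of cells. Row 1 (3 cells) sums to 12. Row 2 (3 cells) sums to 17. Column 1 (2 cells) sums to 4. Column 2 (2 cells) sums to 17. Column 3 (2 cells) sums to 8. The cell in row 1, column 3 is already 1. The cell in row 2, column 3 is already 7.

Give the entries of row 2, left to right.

1, 9, 7

4 in 2 cells must be {1,3}; 17 in 2 cells must be {8,9}.
(1,1) = 3: the only remaining digit allowed by both the 12 across and the 4 down.
(1,2) = 12 − 4 = 8 completes the 12 across.
(2,1) = 4 − 3 = 1 completes the 4 down.
(2,2) = 17 − 8 = 9 completes the 17 across.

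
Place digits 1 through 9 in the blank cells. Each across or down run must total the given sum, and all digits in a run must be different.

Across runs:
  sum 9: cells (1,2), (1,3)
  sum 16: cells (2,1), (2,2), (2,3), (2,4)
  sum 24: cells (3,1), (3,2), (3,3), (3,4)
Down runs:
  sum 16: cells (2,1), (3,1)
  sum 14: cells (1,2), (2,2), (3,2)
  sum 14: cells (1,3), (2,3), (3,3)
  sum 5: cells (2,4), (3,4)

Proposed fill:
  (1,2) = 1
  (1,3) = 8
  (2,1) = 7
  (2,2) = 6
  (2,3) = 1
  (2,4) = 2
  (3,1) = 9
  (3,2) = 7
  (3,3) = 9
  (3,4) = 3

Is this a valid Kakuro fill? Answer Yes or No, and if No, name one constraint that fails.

No — the down run (1,3)–(3,3) sums to 18, not 14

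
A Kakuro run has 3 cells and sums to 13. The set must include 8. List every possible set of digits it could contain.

{1,4,8}; {2,3,8}

3 distinct digits from 1–9 sum between 6 and 24.
Keeping only sets containing 8.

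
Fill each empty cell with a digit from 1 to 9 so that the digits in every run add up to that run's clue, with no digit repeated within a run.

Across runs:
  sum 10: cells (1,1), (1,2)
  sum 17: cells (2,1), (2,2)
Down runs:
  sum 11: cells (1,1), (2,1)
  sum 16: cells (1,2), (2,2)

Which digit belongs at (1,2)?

17 in 2 cells must be {8,9}; 16 in 2 cells must be {7,9}.
The 17 across and the 16 down share only 9, so (2,2) = 9.
(1,2) = 16 − 9 = 7 completes the 16 down.
(2,1) = 17 − 9 = 8 completes the 17 across.
(1,1) = 10 − 7 = 3 completes the 10 across.

7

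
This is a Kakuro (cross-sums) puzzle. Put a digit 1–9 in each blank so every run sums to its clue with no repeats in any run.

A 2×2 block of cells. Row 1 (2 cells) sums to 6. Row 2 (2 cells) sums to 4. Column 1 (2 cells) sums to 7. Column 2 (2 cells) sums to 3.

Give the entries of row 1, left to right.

4 in 2 cells must be {1,3}; 3 in 2 cells must be {1,2}.
The 4 across and the 3 down share only 1, so (2,2) = 1.
(1,2) = 3 − 1 = 2 completes the 3 down.
(2,1) = 4 − 1 = 3 completes the 4 across.
(1,1) = 6 − 2 = 4 completes the 6 across.

4, 2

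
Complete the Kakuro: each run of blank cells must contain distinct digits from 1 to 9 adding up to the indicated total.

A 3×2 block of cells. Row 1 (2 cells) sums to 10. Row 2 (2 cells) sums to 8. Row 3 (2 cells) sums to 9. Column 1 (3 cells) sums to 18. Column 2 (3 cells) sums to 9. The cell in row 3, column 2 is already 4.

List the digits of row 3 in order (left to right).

(3,1) = 9 − 4 = 5 completes the 9 across.
Nothing is forced directly, so branch on (1,2), whose candidates are 2 or 3. If (1,2) = 2: then (1,1) would have to be in {8} for the 10 across but in {4,6,7,9} for the 18 down — contradiction. So (1,2) = 3.
(1,1) = 10 − 3 = 7 completes the 10 across.
(2,1) = 18 − 12 = 6 completes the 18 down.
(2,2) = 8 − 6 = 2 completes the 8 across.

5 4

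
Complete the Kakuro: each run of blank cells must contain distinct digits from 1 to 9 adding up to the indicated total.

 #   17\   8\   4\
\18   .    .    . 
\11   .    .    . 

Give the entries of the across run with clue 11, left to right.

8 2 1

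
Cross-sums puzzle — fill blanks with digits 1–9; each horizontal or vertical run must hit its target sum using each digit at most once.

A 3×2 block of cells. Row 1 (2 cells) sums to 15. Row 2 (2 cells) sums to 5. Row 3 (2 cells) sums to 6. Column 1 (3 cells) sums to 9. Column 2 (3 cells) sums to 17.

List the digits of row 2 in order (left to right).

2 3

The 15 across and the 9 down share only 6, so (1,1) = 6.
(1,2) = 15 − 6 = 9 completes the 15 across.
Nothing is forced directly, so branch on (2,1), whose candidates are 1 or 2. If (2,1) = 1: then (2,2) would have to be in {4} for the 5 across but in {1,2,3,5,6,7} for the 17 down — contradiction. So (2,1) = 2.
(2,2) = 5 − 2 = 3 completes the 5 across.
(3,1) = 9 − 8 = 1 completes the 9 down.
(3,2) = 6 − 1 = 5 completes the 6 across.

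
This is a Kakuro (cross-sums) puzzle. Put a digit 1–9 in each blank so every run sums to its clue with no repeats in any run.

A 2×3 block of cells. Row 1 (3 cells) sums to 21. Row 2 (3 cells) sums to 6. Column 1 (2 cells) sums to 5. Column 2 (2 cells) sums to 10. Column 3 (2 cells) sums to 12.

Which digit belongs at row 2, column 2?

2

6 in 3 cells must be {1,2,3}.
The 21 across and the 5 down share only 4, so (1,1) = 4.
(2,1) = 5 − 4 = 1 completes the 5 down.
Given what's placed, (2,3) must be 3 to fit the 6 across and 12 down.
(1,3) = 12 − 3 = 9 completes the 12 down.
(2,2) = 6 − 4 = 2 completes the 6 across.
(1,2) = 21 − 13 = 8 completes the 21 across.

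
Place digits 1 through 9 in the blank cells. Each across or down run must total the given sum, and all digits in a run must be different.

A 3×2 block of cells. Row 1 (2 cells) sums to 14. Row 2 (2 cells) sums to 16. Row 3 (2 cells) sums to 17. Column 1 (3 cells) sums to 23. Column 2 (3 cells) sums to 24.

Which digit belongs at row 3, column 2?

9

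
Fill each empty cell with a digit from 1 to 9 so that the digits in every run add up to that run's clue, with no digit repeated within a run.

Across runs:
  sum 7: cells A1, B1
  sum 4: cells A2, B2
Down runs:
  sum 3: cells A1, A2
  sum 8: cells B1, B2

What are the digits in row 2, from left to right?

1 3

4 in 2 cells must be {1,3}; 3 in 2 cells must be {1,2}.
The 4 across and the 3 down share only 1, so A2 = 1.
B2 = 4 − 1 = 3 completes the 4 across.
A1 = 3 − 1 = 2 completes the 3 down.
B1 = 7 − 2 = 5 completes the 7 across.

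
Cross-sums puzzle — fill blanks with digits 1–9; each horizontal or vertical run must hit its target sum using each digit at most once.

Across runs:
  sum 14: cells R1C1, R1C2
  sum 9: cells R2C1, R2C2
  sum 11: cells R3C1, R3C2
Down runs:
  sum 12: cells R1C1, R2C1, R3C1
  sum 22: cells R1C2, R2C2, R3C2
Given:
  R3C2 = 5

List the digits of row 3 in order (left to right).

Given what's placed, R2C2 must be 8 to fit the 9 across and 22 down.
R3C1 = 11 − 5 = 6 completes the 11 across.
R1C1 = 5: the only remaining digit allowed by both the 14 across and the 12 down.
R1C2 = 14 − 5 = 9 completes the 14 across.
R2C1 = 9 − 8 = 1 completes the 9 across.

6 5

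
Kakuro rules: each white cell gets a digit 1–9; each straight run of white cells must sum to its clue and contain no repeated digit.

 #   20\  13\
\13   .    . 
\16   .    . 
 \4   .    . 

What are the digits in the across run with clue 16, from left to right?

9 7

16 in 2 cells must be {7,9}; 4 in 2 cells must be {1,3}.
The 4 across and the 20 down share only 3, so R3C1 = 3.
R3C2 = 4 − 3 = 1 completes the 4 across.
Given what's placed, R2C1 must be 9 to fit the 16 across and 20 down.
R2C2 = 16 − 9 = 7 completes the 16 across.
R1C1 = 20 − 12 = 8 completes the 20 down.
R1C2 = 13 − 8 = 5 completes the 13 across.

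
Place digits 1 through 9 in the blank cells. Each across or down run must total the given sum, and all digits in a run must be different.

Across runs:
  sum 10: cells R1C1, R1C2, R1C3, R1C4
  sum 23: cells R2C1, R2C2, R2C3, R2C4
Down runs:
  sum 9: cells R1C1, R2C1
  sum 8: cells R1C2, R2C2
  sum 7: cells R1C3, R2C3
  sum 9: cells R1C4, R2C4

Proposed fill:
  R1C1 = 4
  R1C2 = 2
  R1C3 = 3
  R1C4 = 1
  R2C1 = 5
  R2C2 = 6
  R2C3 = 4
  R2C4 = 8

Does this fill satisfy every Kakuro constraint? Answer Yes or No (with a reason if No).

Yes

Across: 4+2+3+1=10; 5+6+4+8=23. Down: 4+5=9; 2+6=8; 3+4=7; 1+8=9. No digit repeats within any run.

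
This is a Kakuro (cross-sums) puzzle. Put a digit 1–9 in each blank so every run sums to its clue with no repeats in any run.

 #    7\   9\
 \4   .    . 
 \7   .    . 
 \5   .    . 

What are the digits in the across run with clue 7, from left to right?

4 in 2 cells must be {1,3}; 7 in 3 cells must be {1,2,4}.
The 4 across and the 7 down share only 1, so R1C1 = 1.
R1C2 = 4 − 1 = 3 completes the 4 across.
Nothing is forced directly, so branch on R2C1, whose candidates are 2 or 4. If R2C1 = 4: then R2C2 would have to be in {3} for the 7 across but in {1,2,4,5} for the 9 down — contradiction. So R2C1 = 2.
R2C2 = 7 − 2 = 5 completes the 7 across.
R3C1 = 7 − 3 = 4 completes the 7 down.
R3C2 = 5 − 4 = 1 completes the 5 across.

2 5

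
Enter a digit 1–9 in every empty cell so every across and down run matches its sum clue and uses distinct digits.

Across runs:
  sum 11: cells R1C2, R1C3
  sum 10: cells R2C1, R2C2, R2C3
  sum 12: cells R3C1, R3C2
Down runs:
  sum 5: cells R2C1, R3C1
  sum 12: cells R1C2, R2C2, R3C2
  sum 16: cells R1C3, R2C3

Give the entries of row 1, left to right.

16 in 2 cells must be {7,9}.
The 10 across and the 16 down share only 7, so R2C3 = 7.
R1C3 = 16 − 7 = 9 completes the 16 down.
R1C2 = 11 − 9 = 2 completes the 11 across.
R2C2 = 1: the only remaining digit allowed by both the 10 across and the 12 down.
R3C2 = 12 − 3 = 9 completes the 12 down.
R2C1 = 10 − 8 = 2 completes the 10 across.
R3C1 = 12 − 9 = 3 completes the 12 across.

2 9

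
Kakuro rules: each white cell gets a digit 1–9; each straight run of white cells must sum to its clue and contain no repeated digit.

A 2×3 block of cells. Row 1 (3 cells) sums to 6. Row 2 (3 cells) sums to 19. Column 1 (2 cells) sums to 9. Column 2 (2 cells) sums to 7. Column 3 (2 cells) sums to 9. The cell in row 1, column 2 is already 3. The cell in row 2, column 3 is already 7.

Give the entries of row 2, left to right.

8 4 7

6 in 3 cells must be {1,2,3}.
(1,3) = 9 − 7 = 2 completes the 9 down.
(2,2) = 7 − 3 = 4 completes the 7 down.
(1,1) = 6 − 5 = 1 completes the 6 across.
(2,1) = 19 − 11 = 8 completes the 19 across.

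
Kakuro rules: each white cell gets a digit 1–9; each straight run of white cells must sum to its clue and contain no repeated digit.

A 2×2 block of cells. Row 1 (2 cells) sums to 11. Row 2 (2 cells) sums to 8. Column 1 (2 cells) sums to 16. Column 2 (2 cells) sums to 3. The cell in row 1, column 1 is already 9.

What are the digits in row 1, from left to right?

9 2

16 in 2 cells must be {7,9}; 3 in 2 cells must be {1,2}.
(1,2) = 11 − 9 = 2 completes the 11 across.
(2,1) = 16 − 9 = 7 completes the 16 down.
(2,2) = 8 − 7 = 1 completes the 8 across.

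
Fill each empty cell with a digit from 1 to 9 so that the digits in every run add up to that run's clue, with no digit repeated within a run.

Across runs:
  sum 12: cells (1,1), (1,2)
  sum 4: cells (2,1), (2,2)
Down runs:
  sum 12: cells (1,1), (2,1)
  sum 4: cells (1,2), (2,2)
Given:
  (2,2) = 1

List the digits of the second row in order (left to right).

4 in 2 cells must be {1,3}.
(1,2) = 4 − 1 = 3 completes the 4 down.
(2,1) = 4 − 1 = 3 completes the 4 across.
(1,1) = 12 − 3 = 9 completes the 12 across.

3, 1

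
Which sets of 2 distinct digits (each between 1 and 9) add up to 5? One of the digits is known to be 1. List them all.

2 distinct digits from 1–9 sum between 3 and 17.
Keeping only sets containing 1.
Only one set works: {1,4}.

{1,4}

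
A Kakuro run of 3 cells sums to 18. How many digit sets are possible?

7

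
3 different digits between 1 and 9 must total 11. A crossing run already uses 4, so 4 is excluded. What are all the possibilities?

{1,2,8}; {1,3,7}; {2,3,6}

3 distinct digits from 1–9 sum between 6 and 24.
Dropping sets that contain 4.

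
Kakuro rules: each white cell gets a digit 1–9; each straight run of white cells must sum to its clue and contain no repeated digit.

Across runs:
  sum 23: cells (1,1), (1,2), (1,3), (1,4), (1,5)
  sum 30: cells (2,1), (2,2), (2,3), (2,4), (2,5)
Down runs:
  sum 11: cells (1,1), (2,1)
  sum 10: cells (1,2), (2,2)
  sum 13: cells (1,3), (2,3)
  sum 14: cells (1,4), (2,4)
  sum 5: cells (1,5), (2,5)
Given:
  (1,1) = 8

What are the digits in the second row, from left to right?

(2,1) = 11 − 8 = 3 completes the 11 down.
Given what's placed, (2,5) must be 4 to fit the 30 across and 5 down.
(1,5) = 5 − 4 = 1 completes the 5 down.
No cell is forced outright now. (1,4) can only be 5 or 6 or 9 (the digits allowed by both its 23 across and its 14 down). If (1,4) = 6: that forces (1,2) = 3, (1,3) = 5, after which (2,2) would have to be in {6,8,9} for the 30 across but in {7} for the 10 down — contradiction. If (1,4) = 9: then (1,3) would have to be in {2,3} for the 23 across but in {4,5,6,7,8,9} for the 13 down — contradiction. So (1,4) = 5.
(2,4) = 14 − 5 = 9 completes the 14 down.
No cell is forced outright now. (2,2) can only be 6 or 8 (the digits allowed by both its 30 across and its 10 down). If (2,2) = 6: then (1,2) would have to be in {2,3,6,7} for the 23 across but in {4} for the 10 down — contradiction. So (2,2) = 8.
(1,2) = 10 − 8 = 2 completes the 10 down.
(1,3) = 23 − 16 = 7 completes the 23 across.
(2,3) = 30 − 24 = 6 completes the 30 across.

3, 8, 6, 9, 4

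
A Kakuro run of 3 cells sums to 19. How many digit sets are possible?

5

3 distinct digits from 1–9 sum between 6 and 24.
Enumerating: {2,8,9}, {3,7,9}, {4,6,9}, {4,7,8}, {5,6,8}.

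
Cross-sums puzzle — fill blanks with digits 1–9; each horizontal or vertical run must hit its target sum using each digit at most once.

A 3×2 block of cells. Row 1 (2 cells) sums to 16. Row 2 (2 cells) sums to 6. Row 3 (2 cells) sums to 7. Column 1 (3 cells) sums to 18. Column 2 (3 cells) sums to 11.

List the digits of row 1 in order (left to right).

9 7

16 in 2 cells must be {7,9}.
The 16 across and the 11 down share only 7, so (1,2) = 7.
Given what's placed, (2,2) must be 1 to fit the 6 across and 11 down.
(3,2) = 11 − 8 = 3 completes the 11 down.
(1,1) = 16 − 7 = 9 completes the 16 across.
(2,1) = 6 − 1 = 5 completes the 6 across.
(3,1) = 7 − 3 = 4 completes the 7 across.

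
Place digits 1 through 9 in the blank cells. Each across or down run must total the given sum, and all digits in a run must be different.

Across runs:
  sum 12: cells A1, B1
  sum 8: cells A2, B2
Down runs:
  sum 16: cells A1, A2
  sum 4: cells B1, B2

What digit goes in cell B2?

1

16 in 2 cells must be {7,9}; 4 in 2 cells must be {1,3}.
The 12 across and the 4 down share only 3, so B1 = 3.
The 8 across and the 16 down share only 7, so A2 = 7.
B2 = 8 − 7 = 1 completes the 8 across.
A1 = 12 − 3 = 9 completes the 12 across.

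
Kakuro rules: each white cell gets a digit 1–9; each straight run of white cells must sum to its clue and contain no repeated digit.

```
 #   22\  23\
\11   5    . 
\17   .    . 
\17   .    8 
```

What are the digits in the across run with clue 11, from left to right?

5 6

17 in 2 cells must be {8,9}; 23 in 3 cells must be {6,8,9}.
R1C2 = 11 − 5 = 6 completes the 11 across.
R2C2 = 23 − 14 = 9 completes the 23 down.
R3C1 = 17 − 8 = 9 completes the 17 across.
R2C1 = 17 − 9 = 8 completes the 17 across.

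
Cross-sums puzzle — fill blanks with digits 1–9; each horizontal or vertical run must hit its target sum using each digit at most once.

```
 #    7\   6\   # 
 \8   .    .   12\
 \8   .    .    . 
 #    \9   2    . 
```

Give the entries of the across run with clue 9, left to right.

2, 7

6 in 3 cells must be {1,2,3}.
R3C3 = 9 − 2 = 7 completes the 9 across.
R2C3 = 12 − 7 = 5 completes the 12 down.
R2C2 = 1: the only remaining digit allowed by both the 8 across and the 6 down.
R1C2 = 6 − 3 = 3 completes the 6 down.
R2C1 = 8 − 6 = 2 completes the 8 across.
R1C1 = 8 − 3 = 5 completes the 8 across.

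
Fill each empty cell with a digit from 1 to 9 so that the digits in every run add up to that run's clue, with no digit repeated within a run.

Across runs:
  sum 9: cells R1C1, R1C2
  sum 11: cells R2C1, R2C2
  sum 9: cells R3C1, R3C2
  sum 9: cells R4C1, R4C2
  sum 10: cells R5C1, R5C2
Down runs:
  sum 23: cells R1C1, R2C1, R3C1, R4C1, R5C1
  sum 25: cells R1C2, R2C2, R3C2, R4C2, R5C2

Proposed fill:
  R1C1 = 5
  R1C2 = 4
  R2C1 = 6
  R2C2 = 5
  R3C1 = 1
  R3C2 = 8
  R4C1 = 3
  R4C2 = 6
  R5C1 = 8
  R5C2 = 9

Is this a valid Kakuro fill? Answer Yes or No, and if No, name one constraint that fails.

No — the across run R5C1–R5C2 sums to 17, not 10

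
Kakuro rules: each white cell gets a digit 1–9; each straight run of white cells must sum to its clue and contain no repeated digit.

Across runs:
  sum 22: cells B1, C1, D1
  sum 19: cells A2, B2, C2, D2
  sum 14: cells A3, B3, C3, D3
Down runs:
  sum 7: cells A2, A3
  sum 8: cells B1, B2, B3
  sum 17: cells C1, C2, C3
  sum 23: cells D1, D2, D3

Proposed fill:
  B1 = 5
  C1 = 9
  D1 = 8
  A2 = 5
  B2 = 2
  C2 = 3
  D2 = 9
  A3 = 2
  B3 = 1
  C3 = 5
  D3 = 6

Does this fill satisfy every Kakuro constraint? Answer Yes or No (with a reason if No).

Yes

Across: 5+9+8=22; 5+2+3+9=19; 2+1+5+6=14. Down: 5+2=7; 5+2+1=8; 9+3+5=17; 8+9+6=23. No digit repeats within any run.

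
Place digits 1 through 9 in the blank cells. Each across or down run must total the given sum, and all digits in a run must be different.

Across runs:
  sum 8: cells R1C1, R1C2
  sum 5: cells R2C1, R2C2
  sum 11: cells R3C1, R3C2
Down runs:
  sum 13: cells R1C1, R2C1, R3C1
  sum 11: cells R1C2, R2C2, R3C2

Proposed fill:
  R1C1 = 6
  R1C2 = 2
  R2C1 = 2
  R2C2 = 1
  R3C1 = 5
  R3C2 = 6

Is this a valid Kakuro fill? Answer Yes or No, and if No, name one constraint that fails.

No — the down run R1C2–R3C2 sums to 9, not 11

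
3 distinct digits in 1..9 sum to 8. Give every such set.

{1,2,5}; {1,3,4}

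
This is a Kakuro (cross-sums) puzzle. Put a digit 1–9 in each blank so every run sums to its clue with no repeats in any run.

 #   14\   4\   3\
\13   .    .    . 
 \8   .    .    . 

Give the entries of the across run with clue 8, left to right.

4 in 2 cells must be {1,3}; 3 in 2 cells must be {1,2}.
The 8 across and the 14 down share only 5, so R2C1 = 5.
Given what's placed, R2C2 must be 1 to fit the 8 across and 4 down.
R2C3 = 8 − 6 = 2 completes the 8 across.
R1C1 = 14 − 5 = 9 completes the 14 down.
R1C2 = 4 − 1 = 3 completes the 4 down.
R1C3 = 13 − 12 = 1 completes the 13 across.

5 1 2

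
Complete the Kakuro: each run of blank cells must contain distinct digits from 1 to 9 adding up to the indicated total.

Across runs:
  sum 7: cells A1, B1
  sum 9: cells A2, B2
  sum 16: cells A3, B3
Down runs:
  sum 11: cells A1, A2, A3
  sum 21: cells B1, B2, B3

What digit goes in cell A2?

1

16 in 2 cells must be {7,9}.
The 16 across and the 11 down share only 7, so A3 = 7.
B3 = 16 − 7 = 9 completes the 16 across.
Nothing is forced directly, so branch on A1, whose candidates are 1 or 3. If A1 = 1: then B1 would have to be in {6} for the 7 across but in {4,5,7,8} for the 21 down — contradiction. So A1 = 3.
B1 = 7 − 3 = 4 completes the 7 across.
A2 = 11 − 10 = 1 completes the 11 down.
B2 = 9 − 1 = 8 completes the 9 across.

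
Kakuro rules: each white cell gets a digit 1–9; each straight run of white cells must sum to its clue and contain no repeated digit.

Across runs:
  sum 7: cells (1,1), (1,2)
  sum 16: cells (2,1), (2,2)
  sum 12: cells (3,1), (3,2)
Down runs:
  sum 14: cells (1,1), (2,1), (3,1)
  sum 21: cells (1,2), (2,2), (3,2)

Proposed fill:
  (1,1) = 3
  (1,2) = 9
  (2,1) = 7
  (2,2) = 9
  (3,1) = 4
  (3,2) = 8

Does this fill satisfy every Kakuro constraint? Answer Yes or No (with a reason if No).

No — the across run (1,1)–(1,2) sums to 12, not 7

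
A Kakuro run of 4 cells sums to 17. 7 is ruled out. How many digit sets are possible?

6

4 distinct digits from 1–9 sum between 10 and 30.
Dropping sets that contain 7.
Enumerating: {1,2,5,9}, {1,2,6,8}, {1,3,4,9}, {1,3,5,8}, {2,3,4,8}, {2,4,5,6}.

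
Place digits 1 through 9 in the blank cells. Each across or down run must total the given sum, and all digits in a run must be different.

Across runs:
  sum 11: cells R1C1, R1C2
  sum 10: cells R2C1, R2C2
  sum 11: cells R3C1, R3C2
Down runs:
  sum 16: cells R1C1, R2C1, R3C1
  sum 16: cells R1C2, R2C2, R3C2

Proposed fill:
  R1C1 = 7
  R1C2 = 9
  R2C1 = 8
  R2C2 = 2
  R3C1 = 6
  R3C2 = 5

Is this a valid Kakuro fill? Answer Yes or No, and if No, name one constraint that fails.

No — the across run R1C1–R1C2 sums to 16, not 11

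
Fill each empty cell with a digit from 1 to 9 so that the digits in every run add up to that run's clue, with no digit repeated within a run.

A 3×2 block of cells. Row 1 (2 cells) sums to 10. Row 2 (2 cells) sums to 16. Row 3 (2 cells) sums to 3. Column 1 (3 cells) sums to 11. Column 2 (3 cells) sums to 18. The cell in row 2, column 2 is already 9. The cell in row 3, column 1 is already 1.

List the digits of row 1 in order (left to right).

3 7

16 in 2 cells must be {7,9}; 3 in 2 cells must be {1,2}.
(2,1) = 16 − 9 = 7 completes the 16 across.
(3,2) = 3 − 1 = 2 completes the 3 across.
(1,1) = 11 − 8 = 3 completes the 11 down.
(1,2) = 10 − 3 = 7 completes the 10 across.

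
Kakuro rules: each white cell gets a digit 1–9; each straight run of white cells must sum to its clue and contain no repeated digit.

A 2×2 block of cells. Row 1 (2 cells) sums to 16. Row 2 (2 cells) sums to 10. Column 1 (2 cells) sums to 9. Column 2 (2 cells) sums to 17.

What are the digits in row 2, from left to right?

16 in 2 cells must be {7,9}; 17 in 2 cells must be {8,9}.
The 16 across and the 9 down share only 7, so (1,1) = 7.
(1,2) = 16 − 7 = 9 completes the 16 across.
(2,1) = 9 − 7 = 2 completes the 9 down.
(2,2) = 10 − 2 = 8 completes the 10 across.

2 8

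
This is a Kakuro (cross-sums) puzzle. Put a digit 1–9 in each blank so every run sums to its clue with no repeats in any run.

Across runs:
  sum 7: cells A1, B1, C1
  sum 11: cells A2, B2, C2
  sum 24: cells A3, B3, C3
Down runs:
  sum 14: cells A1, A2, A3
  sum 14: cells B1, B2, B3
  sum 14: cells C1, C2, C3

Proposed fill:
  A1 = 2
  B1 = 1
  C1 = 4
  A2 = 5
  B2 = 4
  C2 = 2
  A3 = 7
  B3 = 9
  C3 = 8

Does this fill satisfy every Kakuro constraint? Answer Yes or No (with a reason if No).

Yes

Across: 2+1+4=7; 5+4+2=11; 7+9+8=24. Down: 2+5+7=14; 1+4+9=14; 4+2+8=14. No digit repeats within any run.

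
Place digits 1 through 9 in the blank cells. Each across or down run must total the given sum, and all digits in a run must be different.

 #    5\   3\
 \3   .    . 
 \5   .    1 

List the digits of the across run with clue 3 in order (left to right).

3 in 2 cells must be {1,2}.
R1C2 = 3 − 1 = 2 completes the 3 down.
R2C1 = 5 − 1 = 4 completes the 5 across.
R1C1 = 3 − 2 = 1 completes the 3 across.

1, 2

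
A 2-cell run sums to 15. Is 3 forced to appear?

No

Counterexample: {6,9} sums to 15 without using 3.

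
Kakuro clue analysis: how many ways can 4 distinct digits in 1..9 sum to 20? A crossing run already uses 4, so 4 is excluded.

6

4 distinct digits from 1–9 sum between 10 and 30.
Dropping sets that contain 4.
Enumerating: {1,2,8,9}, {1,3,7,9}, {1,5,6,8}, {2,3,6,9}, {2,3,7,8}, {2,5,6,7}.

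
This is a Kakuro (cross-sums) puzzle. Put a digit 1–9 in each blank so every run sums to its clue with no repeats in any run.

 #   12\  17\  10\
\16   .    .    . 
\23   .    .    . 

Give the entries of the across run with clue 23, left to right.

23 in 3 cells must be {6,8,9}; 17 in 2 cells must be {8,9}.
Nothing is forced directly, so branch on R1C2, whose candidates are 8 or 9. If R1C2 = 8: that forces R2C2 = 9, R2C1 = 8, R2C3 = 6, after which R1C1 would have to be in {1,2,3,5,6,7} for the 16 across but in {4} for the 12 down — contradiction. So R1C2 = 9.
R2C2 = 17 − 9 = 8 completes the 17 down.
Given what's placed, R2C1 must be 9 to fit the 23 across and 12 down.
R2C3 = 23 − 17 = 6 completes the 23 across.
R1C1 = 12 − 9 = 3 completes the 12 down.
R1C3 = 16 − 12 = 4 completes the 16 across.

9 8 6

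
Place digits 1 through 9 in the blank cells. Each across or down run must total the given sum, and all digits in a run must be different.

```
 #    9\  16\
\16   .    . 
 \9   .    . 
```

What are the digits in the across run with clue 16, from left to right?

7 9

16 in 2 cells must be {7,9}.
The 16 across and the 9 down share only 7, so R1C1 = 7.
R1C2 = 16 − 7 = 9 completes the 16 across.
R2C1 = 9 − 7 = 2 completes the 9 down.
R2C2 = 9 − 2 = 7 completes the 9 across.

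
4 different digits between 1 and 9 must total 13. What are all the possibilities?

{1,2,3,7}; {1,2,4,6}; {1,3,4,5}

4 distinct digits from 1–9 sum between 10 and 30.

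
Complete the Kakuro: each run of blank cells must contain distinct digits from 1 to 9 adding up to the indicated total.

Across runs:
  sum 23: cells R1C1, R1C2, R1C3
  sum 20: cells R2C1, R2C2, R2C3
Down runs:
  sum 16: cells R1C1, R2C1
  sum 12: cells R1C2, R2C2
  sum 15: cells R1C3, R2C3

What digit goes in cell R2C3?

9

23 in 3 cells must be {6,8,9}; 16 in 2 cells must be {7,9}.
The 23 across and the 16 down share only 9, so R1C1 = 9.
Given what's placed, R1C2 must be 8 to fit the 23 across and 12 down.
R1C3 = 23 − 17 = 6 completes the 23 across.
R2C1 = 16 − 9 = 7 completes the 16 down.
R2C2 = 12 − 8 = 4 completes the 12 down.
R2C3 = 20 − 11 = 9 completes the 20 across.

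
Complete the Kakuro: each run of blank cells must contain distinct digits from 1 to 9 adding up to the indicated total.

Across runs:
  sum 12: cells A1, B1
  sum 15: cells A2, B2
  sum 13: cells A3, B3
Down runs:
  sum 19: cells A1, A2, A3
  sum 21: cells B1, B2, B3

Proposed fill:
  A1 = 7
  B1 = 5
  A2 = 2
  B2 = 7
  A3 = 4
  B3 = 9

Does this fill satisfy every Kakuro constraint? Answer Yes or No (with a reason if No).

No — the across run A2–B2 sums to 9, not 15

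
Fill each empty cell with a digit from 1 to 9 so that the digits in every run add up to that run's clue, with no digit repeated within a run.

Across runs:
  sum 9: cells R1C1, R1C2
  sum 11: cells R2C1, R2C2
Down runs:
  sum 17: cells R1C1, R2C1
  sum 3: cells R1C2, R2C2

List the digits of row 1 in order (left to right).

17 in 2 cells must be {8,9}; 3 in 2 cells must be {1,2}.
The 9 across and the 17 down share only 8, so R1C1 = 8.
R1C2 = 9 − 8 = 1 completes the 9 across.
R2C1 = 17 − 8 = 9 completes the 17 down.
R2C2 = 11 − 9 = 2 completes the 11 across.

8, 1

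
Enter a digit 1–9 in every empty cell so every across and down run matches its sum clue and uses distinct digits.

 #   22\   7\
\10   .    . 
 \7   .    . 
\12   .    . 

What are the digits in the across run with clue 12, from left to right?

8 4

7 in 3 cells must be {1,2,4}.
The 12 across and the 7 down share only 4, so R3C2 = 4.
R3C1 = 12 − 4 = 8 completes the 12 across.
Given what's placed, R1C1 must be 9 to fit the 10 across and 22 down.
R1C2 = 10 − 9 = 1 completes the 10 across.
R2C1 = 22 − 17 = 5 completes the 22 down.
R2C2 = 7 − 5 = 2 completes the 7 across.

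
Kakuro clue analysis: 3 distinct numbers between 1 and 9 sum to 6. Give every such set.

{1,2,3}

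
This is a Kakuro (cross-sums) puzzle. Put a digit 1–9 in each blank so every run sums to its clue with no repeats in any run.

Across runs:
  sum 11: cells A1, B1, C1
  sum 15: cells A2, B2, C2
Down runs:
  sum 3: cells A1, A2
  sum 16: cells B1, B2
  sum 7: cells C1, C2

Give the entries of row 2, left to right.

2 9 4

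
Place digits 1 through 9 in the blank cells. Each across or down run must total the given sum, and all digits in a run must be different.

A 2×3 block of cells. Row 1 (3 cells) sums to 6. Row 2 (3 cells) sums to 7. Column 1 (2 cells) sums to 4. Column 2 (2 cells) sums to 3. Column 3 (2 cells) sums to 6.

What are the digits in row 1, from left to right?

6 in 3 cells must be {1,2,3}; 7 in 3 cells must be {1,2,4}; 4 in 2 cells must be {1,3}.
The 7 across and the 4 down share only 1, so (2,1) = 1.
Given what's placed, (2,2) must be 2 to fit the 7 across and 3 down.
(2,3) = 7 − 3 = 4 completes the 7 across.
(1,1) = 4 − 1 = 3 completes the 4 down.
(1,2) = 3 − 2 = 1 completes the 3 down.
(1,3) = 6 − 4 = 2 completes the 6 across.

3, 1, 2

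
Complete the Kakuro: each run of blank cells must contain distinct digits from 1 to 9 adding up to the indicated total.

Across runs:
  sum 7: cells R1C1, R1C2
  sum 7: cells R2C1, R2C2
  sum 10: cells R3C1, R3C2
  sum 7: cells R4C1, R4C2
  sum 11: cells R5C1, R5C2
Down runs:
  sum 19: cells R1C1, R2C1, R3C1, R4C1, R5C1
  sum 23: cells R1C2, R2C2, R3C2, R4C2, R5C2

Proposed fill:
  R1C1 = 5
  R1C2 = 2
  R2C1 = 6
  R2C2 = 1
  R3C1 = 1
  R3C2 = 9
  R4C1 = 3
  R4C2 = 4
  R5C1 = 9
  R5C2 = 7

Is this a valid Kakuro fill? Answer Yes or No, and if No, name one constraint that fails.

No — the across run R5C1–R5C2 sums to 16, not 11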